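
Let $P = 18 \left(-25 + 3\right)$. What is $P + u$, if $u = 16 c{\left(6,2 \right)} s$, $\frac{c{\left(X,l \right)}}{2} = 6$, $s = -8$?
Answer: $-1932$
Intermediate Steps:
$c{\left(X,l \right)} = 12$ ($c{\left(X,l \right)} = 2 \cdot 6 = 12$)
$u = -1536$ ($u = 16 \cdot 12 \left(-8\right) = 192 \left(-8\right) = -1536$)
$P = -396$ ($P = 18 \left(-22\right) = -396$)
$P + u = -396 - 1536 = -1932$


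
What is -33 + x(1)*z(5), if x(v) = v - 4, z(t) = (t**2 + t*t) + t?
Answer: -198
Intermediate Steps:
z(t) = t + 2*t**2 (z(t) = (t**2 + t**2) + t = 2*t**2 + t = t + 2*t**2)
x(v) = -4 + v
-33 + x(1)*z(5) = -33 + (-4 + 1)*(5*(1 + 2*5)) = -33 - 15*(1 + 10) = -33 - 15*11 = -33 - 3*55 = -33 - 165 = -198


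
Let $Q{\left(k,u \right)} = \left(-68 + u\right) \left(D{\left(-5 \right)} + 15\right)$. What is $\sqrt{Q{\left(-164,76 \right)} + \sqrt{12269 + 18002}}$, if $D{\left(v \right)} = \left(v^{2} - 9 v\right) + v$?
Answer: $\sqrt{640 + \sqrt{30271}} \approx 28.53$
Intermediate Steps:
$D{\left(v \right)} = v^{2} - 8 v$
$Q{\left(k,u \right)} = -5440 + 80 u$ ($Q{\left(k,u \right)} = \left(-68 + u\right) \left(- 5 \left(-8 - 5\right) + 15\right) = \left(-68 + u\right) \left(\left(-5\right) \left(-13\right) + 15\right) = \left(-68 + u\right) \left(65 + 15\right) = \left(-68 + u\right) 80 = -5440 + 80 u$)
$\sqrt{Q{\left(-164,76 \right)} + \sqrt{12269 + 18002}} = \sqrt{\left(-5440 + 80 \cdot 76\right) + \sqrt{12269 + 18002}} = \sqrt{\left(-5440 + 6080\right) + \sqrt{30271}} = \sqrt{640 + \sqrt{30271}}$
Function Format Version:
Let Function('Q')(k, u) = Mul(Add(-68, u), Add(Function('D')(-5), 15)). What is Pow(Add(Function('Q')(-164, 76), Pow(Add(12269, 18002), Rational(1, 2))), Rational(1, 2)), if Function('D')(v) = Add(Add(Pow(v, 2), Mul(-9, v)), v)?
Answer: Pow(Add(640, Pow(30271, Rational(1, 2))), Rational(1, 2)) ≈ 28.530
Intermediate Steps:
Function('D')(v) = Add(Pow(v, 2), Mul(-8, v))
Function('Q')(k, u) = Add(-5440, Mul(80, u)) (Function('Q')(k, u) = Mul(Add(-68, u), Add(Mul(-5, Add(-8, -5)), 15)) = Mul(Add(-68, u), Add(Mul(-5, -13), 15)) = Mul(Add(-68, u), Add(65, 15)) = Mul(Add(-68, u), 80) = Add(-5440, Mul(80, u)))
Pow(Add(Function('Q')(-164, 76), Pow(Add(12269, 18002), Rational(1, 2))), Rational(1, 2)) = Pow(Add(Add(-5440, Mul(80, 76)), Pow(Add(12269, 18002), Rational(1, 2))), Rational(1, 2)) = Pow(Add(Add(-5440, 6080), Pow(30271, Rational(1, 2))), Rational(1, 2)) = Pow(Add(640, Pow(30271, Rational(1, 2))), Rational(1, 2))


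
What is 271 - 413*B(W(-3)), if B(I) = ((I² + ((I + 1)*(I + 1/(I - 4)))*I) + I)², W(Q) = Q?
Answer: -476003/7 ≈ -68000.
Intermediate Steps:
B(I) = (I + I² + I*(1 + I)*(I + 1/(-4 + I)))² (B(I) = ((I² + ((1 + I)*(I + 1/(-4 + I)))*I) + I)² = ((I² + I*(1 + I)*(I + 1/(-4 + I))) + I)² = (I + I² + I*(1 + I)*(I + 1/(-4 + I)))²)
271 - 413*B(W(-3)) = 271 - 413*(-3)²*(3 - 1*(-3)³ + 2*(-3)² + 6*(-3))²/(-4 - 3)² = 271 - 3717*(3 - 1*(-27) + 2*9 - 18)²/(-7)² = 271 - 3717*(3 + 27 + 18 - 18)²/49 = 271 - 3717*30²/49 = 271 - 3717*900/49 = 271 - 413*8100/49 = 271 - 477900/7 = -476003/7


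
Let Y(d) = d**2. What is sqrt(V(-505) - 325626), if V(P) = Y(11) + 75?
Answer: I*sqrt(325430) ≈ 570.46*I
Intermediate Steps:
V(P) = 196 (V(P) = 11**2 + 75 = 121 + 75 = 196)
sqrt(V(-505) - 325626) = sqrt(196 - 325626) = sqrt(-325430) = I*sqrt(325430)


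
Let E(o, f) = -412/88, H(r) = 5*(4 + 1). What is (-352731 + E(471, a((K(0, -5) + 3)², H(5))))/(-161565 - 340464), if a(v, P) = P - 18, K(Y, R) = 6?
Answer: 7760185/11044638 ≈ 0.70262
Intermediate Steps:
H(r) = 25 (H(r) = 5*5 = 25)
a(v, P) = -18 + P
E(o, f) = -103/22 (E(o, f) = -412*1/88 = -103/22)
(-352731 + E(471, a((K(0, -5) + 3)², H(5))))/(-161565 - 340464) = (-352731 - 103/22)/(-161565 - 340464) = -7760185/22/(-502029) = -7760185/22*(-1/502029) = 7760185/11044638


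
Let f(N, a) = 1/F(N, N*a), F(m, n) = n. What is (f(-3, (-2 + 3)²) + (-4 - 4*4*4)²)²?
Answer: 192404641/9 ≈ 2.1378e+7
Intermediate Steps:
f(N, a) = 1/(N*a)
(f(-3, (-2 + 3)²) + (-4 - 4*4*4)²)² = (1/((-3)*((-2 + 3)²)) + (-4 - 4*4*4)²)² = (-1/(3*(1²)) + (-4 - 16*4)²)² = (-⅓/1 + (-4 - 64)²)² = (-⅓*1 + (-68)²)² = (-⅓ + 4624)² = (13871/3)² = 192404641/9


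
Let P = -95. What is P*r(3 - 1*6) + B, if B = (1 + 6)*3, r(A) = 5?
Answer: -454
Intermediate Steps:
B = 21 (B = 7*3 = 21)
P*r(3 - 1*6) + B = -95*5 + 21 = -475 + 21 = -454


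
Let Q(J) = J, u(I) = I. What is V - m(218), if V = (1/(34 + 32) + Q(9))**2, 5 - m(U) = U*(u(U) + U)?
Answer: 414361333/4356 ≈ 95124.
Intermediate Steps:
m(U) = 5 - 2*U**2 (m(U) = 5 - U*(U + U) = 5 - U*2*U = 5 - 2*U**2)
V = 354025/4356 (V = (1/(34 + 32) + 9)**2 = (1/66 + 9)**2 = (595/66)**2 = 354025/4356 ≈ 81.273)
V - m(218) = 354025/4356 - (5 - 2*218**2) = 354025/4356 - (5 - 2*47524) = 354025/4356 - (5 - 95048) = 354025/4356 - 1*(-95043) = 354025/4356 + 95043 = 414361333/4356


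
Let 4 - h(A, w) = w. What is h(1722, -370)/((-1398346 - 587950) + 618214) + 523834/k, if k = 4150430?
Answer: 178773901392/1419532143815 ≈ 0.12594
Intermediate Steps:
h(A, w) = 4 - w
h(1722, -370)/((-1398346 - 587950) + 618214) + 523834/k = (4 - 1*(-370))/((-1398346 - 587950) + 618214) + 523834/4150430 = (4 + 370)/(-1986296 + 618214) + 523834*(1/4150430) = 374/(-1368082) + 261917/2075215 = 374*(-1/1368082) + 261917/2075215 = -187/684041 + 261917/2075215 = 178773901392/1419532143815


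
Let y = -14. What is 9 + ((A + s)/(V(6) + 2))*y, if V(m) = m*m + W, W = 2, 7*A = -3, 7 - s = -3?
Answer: 113/20 ≈ 5.6500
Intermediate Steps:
s = 10 (s = 7 - 1*(-3) = 7 + 3 = 10)
A = -3/7 (A = (1/7)*(-3) = -3/7 ≈ -0.42857)
V(m) = 2 + m**2 (V(m) = m*m + 2 = m**2 + 2 = 2 + m**2)
9 + ((A + s)/(V(6) + 2))*y = 9 + ((-3/7 + 10)/((2 + 6**2) + 2))*(-14) = 9 + ((67/7)/((2 + 36) + 2))*(-14) = 9 + ((67/7)/(38 + 2))*(-14) = 9 + ((67/7)/40)*(-14) = 9 + ((1/40)*(67/7))*(-14) = 9 + (67/280)*(-14) = 9 - 67/20 = 113/20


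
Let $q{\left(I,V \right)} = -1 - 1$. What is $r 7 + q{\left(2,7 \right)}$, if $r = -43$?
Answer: $-303$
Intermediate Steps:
$q{\left(I,V \right)} = -2$
$r 7 + q{\left(2,7 \right)} = \left(-43\right) 7 - 2 = -301 - 2 = -303$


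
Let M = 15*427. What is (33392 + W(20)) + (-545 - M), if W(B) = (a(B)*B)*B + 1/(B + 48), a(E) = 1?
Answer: 1825257/68 ≈ 26842.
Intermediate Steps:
M = 6405
W(B) = B² + 1/(48 + B) (W(B) = (1*B)*B + 1/(B + 48) = B*B + 1/(48 + B) = B² + 1/(48 + B))
(33392 + W(20)) + (-545 - M) = (33392 + (1 + 20³ + 48*20²)/(48 + 20)) + (-545 - 1*6405) = (33392 + (1 + 8000 + 48*400)/68) + (-545 - 6405) = (33392 + (1 + 8000 + 19200)/68) - 6950 = (33392 + (1/68)*27201) - 6950 = (33392 + 27201/68) - 6950 = 2297857/68 - 6950 = 1825257/68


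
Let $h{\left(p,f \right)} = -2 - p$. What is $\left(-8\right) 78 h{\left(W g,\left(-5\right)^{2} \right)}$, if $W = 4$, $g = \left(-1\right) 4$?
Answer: $-8736$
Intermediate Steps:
$g = -4$
$\left(-8\right) 78 h{\left(W g,\left(-5\right)^{2} \right)} = \left(-8\right) 78 \left(-2 - 4 \left(-4\right)\right) = - 624 \left(-2 - -16\right) = - 624 \left(-2 + 16\right) = \left(-624\right) 14 = -8736$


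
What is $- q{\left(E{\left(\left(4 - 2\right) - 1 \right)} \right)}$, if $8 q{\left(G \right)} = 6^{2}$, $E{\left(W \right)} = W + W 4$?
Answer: $- \frac{9}{2} \approx -4.5$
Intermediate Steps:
$E{\left(W \right)} = 5 W$ ($E{\left(W \right)} = W + 4 W = 5 W$)
$q{\left(G \right)} = \frac{9}{2}$ ($q{\left(G \right)} = \frac{6^{2}}{8} = \frac{1}{8} \cdot 36 = \frac{9}{2}$)
$- q{\left(E{\left(\left(4 - 2\right) - 1 \right)} \right)} = \left(-1\right) \frac{9}{2} = - \frac{9}{2}$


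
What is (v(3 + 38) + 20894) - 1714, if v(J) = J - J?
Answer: 19180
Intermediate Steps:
v(J) = 0
(v(3 + 38) + 20894) - 1714 = (0 + 20894) - 1714 = 20894 - 1714 = 19180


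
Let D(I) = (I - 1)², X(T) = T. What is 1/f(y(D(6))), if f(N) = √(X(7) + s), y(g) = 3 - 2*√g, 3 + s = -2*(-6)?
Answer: ¼ ≈ 0.25000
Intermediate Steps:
s = 9 (s = -3 - 2*(-6) = -3 + 12 = 9)
D(I) = (-1 + I)²
y(g) = 3 - 2*√g
f(N) = 4 (f(N) = √(7 + 9) = √16 = 4)
1/f(y(D(6))) = 1/4 = ¼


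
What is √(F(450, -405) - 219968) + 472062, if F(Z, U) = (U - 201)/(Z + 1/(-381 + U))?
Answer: 472062 + 2*I*√6879705337317413/353699 ≈ 4.7206e+5 + 469.01*I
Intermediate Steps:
F(Z, U) = (-201 + U)/(Z + 1/(-381 + U))
√(F(450, -405) - 219968) + 472062 = √((76581 + (-405)² - 582*(-405))/(1 - 381*450 - 405*450) - 219968) + 472062 = √((76581 + 164025 + 235710)/(1 - 171450 - 182250) - 219968) + 472062 = √(476316/(-353699) - 219968) + 472062 = √(-1/353699*476316 - 219968) + 472062 = √(-476316/353699 - 219968) + 472062 = √(-77802937948/353699) + 472062 = 2*I*√6879705337317413/353699 + 472062 = 472062 + 2*I*√6879705337317413/353699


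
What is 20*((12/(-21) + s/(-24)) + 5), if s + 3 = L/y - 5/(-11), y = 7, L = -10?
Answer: 7075/77 ≈ 91.883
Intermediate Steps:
s = -306/77 (s = -3 + (-10/7 - 5/(-11)) = -3 + (-10*1/7 - 5*(-1/11)) = -3 + (-10/7 + 5/11) = -3 - 75/77 = -306/77 ≈ -3.9740)
20*((12/(-21) + s/(-24)) + 5) = 20*((12/(-21) - 306/77/(-24)) + 5) = 20*((12*(-1/21) - 306/77*(-1/24)) + 5) = 20*((-4/7 + 51/308) + 5) = 20*(-125/308 + 5) = 20*(1415/308) = 7075/77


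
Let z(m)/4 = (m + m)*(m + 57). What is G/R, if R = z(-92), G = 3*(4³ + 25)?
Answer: 267/25760 ≈ 0.010365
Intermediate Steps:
z(m) = 8*m*(57 + m) (z(m) = 4*((m + m)*(m + 57)) = 4*((2*m)*(57 + m)) = 4*(2*m*(57 + m)) = 8*m*(57 + m))
G = 267 (G = 3*(64 + 25) = 3*89 = 267)
R = 25760 (R = 8*(-92)*(57 - 92) = 8*(-92)*(-35) = 25760)
G/R = 267/25760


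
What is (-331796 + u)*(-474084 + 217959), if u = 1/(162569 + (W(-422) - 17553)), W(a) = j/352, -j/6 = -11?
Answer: 197178511299781500/2320259 ≈ 8.4981e+10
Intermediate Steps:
j = 66 (j = -6*(-11) = 66)
W(a) = 3/16 (W(a) = 66/352 = 66*(1/352) = 3/16)
u = 16/2320259 (u = 1/(162569 + (3/16 - 17553)) = 1/(162569 - 280845/16) = 1/(2320259/16) = 16/2320259 ≈ 6.8958e-6)
(-331796 + u)*(-474084 + 217959) = (-331796 + 16/2320259)*(-474084 + 217959) = -769852655148/2320259*(-256125) = 197178511299781500/2320259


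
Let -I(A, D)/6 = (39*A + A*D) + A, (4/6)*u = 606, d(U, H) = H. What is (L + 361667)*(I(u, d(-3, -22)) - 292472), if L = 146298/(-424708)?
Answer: -15000995427187018/106177 ≈ -1.4128e+11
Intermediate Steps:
u = 909 (u = (3/2)*606 = 909)
L = -73149/212354 (L = 146298*(-1/424708) = -73149/212354 ≈ -0.34447)
I(A, D) = -240*A - 6*A*D (I(A, D) = -6*((39*A + A*D) + A) = -6*(40*A + A*D) = -240*A - 6*A*D)
(L + 361667)*(I(u, d(-3, -22)) - 292472) = (-73149/212354 + 361667)*(-6*909*(40 - 22) - 292472) = 76801360969*(-6*909*18 - 292472)/212354 = 76801360969*(-98172 - 292472)/212354 = (76801360969/212354)*(-390644) = -15000995427187018/106177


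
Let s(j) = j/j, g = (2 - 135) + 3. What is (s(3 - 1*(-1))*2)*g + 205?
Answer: -55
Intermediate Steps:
g = -130 (g = -133 + 3 = -130)
s(j) = 1
(s(3 - 1*(-1))*2)*g + 205 = (1*2)*(-130) + 205 = 2*(-130) + 205 = -260 + 205 = -55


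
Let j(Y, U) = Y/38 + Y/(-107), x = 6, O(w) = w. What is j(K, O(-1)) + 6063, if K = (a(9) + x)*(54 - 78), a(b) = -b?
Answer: 12328563/2033 ≈ 6064.2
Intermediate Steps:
K = 72 (K = (-1*9 + 6)*(54 - 78) = (-9 + 6)*(-24) = -3*(-24) = 72)
j(Y, U) = 69*Y/4066 (j(Y, U) = Y*(1/38) + Y*(-1/107) = Y/38 - Y/107 = 69*Y/4066)
j(K, O(-1)) + 6063 = (69/4066)*72 + 6063 = 2484/2033 + 6063 = 12328563/2033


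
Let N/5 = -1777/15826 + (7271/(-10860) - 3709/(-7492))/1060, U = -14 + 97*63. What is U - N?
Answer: 13004117612081899/2132674845855 ≈ 6097.6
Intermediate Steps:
U = 6097 (U = -14 + 6111 = 6097)
N = -1199076903964/2132674845855 (N = 5*(-1777/15826 + (7271/(-10860) - 3709/(-7492))/1060) = 5*(-1777*1/15826 + (7271*(-1/10860) - 3709*(-1/7492))*(1/1060)) = 5*(-1777/15826 + (-7271/10860 + 3709/7492)*(1/1060)) = 5*(-1777/15826 - 887162/5085195*1/1060) = 5*(-1777/15826 - 443581/2695153350) = 5*(-1199076903964/10663374229275) = -1199076903964/2132674845855 ≈ -0.56224)
U - N = 6097 - 1*(-1199076903964/2132674845855) = 6097 + 1199076903964/2132674845855 = 13004117612081899/2132674845855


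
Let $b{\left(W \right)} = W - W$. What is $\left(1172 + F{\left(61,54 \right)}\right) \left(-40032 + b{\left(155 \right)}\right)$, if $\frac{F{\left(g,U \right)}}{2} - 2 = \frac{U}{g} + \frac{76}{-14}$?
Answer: $- \frac{19946824704}{427} \approx -4.6714 \cdot 10^{7}$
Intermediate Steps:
$b{\left(W \right)} = 0$
$F{\left(g,U \right)} = - \frac{48}{7} + \frac{2 U}{g}$ ($F{\left(g,U \right)} = 4 + 2 \left(\frac{U}{g} + \frac{76}{-14}\right) = 4 + 2 \left(\frac{U}{g} + 76 \left(- \frac{1}{14}\right)\right) = 4 + 2 \left(\frac{U}{g} - \frac{38}{7}\right) = 4 + 2 \left(- \frac{38}{7} + \frac{U}{g}\right) = 4 + \left(- \frac{76}{7} + \frac{2 U}{g}\right) = - \frac{48}{7} + \frac{2 U}{g}$)
$\left(1172 + F{\left(61,54 \right)}\right) \left(-40032 + b{\left(155 \right)}\right) = \left(1172 - \left(\frac{48}{7} - \frac{108}{61}\right)\right) \left(-40032 + 0\right) = \left(1172 - \left(\frac{48}{7} - \frac{108}{61}\right)\right) \left(-40032\right) = \left(1172 + \left(- \frac{48}{7} + \frac{108}{61}\right)\right) \left(-40032\right) = \left(1172 - \frac{2172}{427}\right) \left(-40032\right) = \frac{498272}{427} \left(-40032\right) = - \frac{19946824704}{427}$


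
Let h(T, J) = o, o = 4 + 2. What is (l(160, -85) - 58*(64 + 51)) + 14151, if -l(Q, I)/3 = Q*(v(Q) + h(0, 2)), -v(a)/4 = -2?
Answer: 761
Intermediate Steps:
o = 6
h(T, J) = 6
v(a) = 8 (v(a) = -4*(-2) = 8)
l(Q, I) = -42*Q (l(Q, I) = -3*Q*(8 + 6) = -3*Q*14 = -42*Q)
(l(160, -85) - 58*(64 + 51)) + 14151 = (-42*160 - 58*(64 + 51)) + 14151 = (-6720 - 58*115) + 14151 = (-6720 - 6670) + 14151 = -13390 + 14151 = 761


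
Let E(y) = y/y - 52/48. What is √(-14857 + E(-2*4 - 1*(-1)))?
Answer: I*√534855/6 ≈ 121.89*I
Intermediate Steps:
E(y) = -1/12 (E(y) = 1 - 52*1/48 = 1 - 13/12 = -1/12)
√(-14857 + E(-2*4 - 1*(-1))) = √(-14857 - 1/12) = √(-178285/12) = I*√534855/6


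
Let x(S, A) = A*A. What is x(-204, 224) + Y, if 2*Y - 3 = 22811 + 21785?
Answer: 144951/2 ≈ 72476.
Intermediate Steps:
x(S, A) = A²
Y = 44599/2 (Y = 3/2 + (22811 + 21785)/2 = 3/2 + (½)*44596 = 3/2 + 22298 = 44599/2 ≈ 22300.)
x(-204, 224) + Y = 224² + 44599/2 = 50176 + 44599/2 = 144951/2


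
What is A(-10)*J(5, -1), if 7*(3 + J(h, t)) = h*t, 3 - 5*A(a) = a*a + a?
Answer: 2262/35 ≈ 64.629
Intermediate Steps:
A(a) = ⅗ - a/5 - a²/5 (A(a) = ⅗ - (a*a + a)/5 = ⅗ - (a² + a)/5 = ⅗ - (a + a²)/5 = ⅗ + (-a/5 - a²/5) = ⅗ - a/5 - a²/5)
J(h, t) = -3 + h*t/7 (J(h, t) = -3 + (h*t)/7 = -3 + h*t/7)
A(-10)*J(5, -1) = (⅗ - ⅕*(-10) - ⅕*(-10)²)*(-3 + (⅐)*5*(-1)) = (⅗ + 2 - ⅕*100)*(-3 - 5/7) = (⅗ + 2 - 20)*(-26/7) = -87/5*(-26/7) = 2262/35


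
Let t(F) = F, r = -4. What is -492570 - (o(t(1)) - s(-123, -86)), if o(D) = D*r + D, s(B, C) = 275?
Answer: -492292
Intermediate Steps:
o(D) = -3*D (o(D) = D*(-4) + D = -4*D + D = -3*D)
-492570 - (o(t(1)) - s(-123, -86)) = -492570 - (-3*1 - 1*275) = -492570 - (-3 - 275) = -492570 - 1*(-278) = -492570 + 278 = -492292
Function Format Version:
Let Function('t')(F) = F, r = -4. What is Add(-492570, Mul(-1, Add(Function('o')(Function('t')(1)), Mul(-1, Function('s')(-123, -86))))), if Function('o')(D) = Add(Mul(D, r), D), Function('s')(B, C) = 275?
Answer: -492292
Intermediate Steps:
Function('o')(D) = Mul(-3, D) (Function('o')(D) = Add(Mul(D, -4), D) = Add(Mul(-4, D), D) = Mul(-3, D))
Add(-492570, Mul(-1, Add(Function('o')(Function('t')(1)), Mul(-1, Function('s')(-123, -86))))) = Add(-492570, Mul(-1, Add(Mul(-3, 1), Mul(-1, 275)))) = Add(-492570, Mul(-1, Add(-3, -275))) = Add(-492570, Mul(-1, -278)) = Add(-492570, 278) = -492292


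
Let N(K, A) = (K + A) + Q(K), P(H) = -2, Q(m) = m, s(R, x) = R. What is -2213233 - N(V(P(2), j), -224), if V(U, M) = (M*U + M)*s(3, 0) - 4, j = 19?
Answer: -2212887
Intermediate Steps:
V(U, M) = -4 + 3*M + 3*M*U (V(U, M) = (M*U + M)*3 - 4 = (M + M*U)*3 - 4 = (3*M + 3*M*U) - 4 = -4 + 3*M + 3*M*U)
N(K, A) = A + 2*K (N(K, A) = (K + A) + K = (A + K) + K = A + 2*K)
-2213233 - N(V(P(2), j), -224) = -2213233 - (-224 + 2*(-4 + 3*19 + 3*19*(-2))) = -2213233 - (-224 + 2*(-4 + 57 - 114)) = -2213233 - (-224 + 2*(-61)) = -2213233 - (-224 - 122) = -2213233 - 1*(-346) = -2213233 + 346 = -2212887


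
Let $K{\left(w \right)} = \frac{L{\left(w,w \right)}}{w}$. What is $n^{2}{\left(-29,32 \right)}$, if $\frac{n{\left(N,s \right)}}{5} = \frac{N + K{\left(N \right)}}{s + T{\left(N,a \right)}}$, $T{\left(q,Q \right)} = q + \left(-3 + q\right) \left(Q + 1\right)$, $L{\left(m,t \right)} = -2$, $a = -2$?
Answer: $\frac{703921}{41209} \approx 17.082$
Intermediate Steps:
$K{\left(w \right)} = - \frac{2}{w}$
$T{\left(q,Q \right)} = q + \left(1 + Q\right) \left(-3 + q\right)$ ($T{\left(q,Q \right)} = q + \left(-3 + q\right) \left(1 + Q\right) = q + \left(1 + Q\right) \left(-3 + q\right)$)
$n{\left(N,s \right)} = \frac{5 \left(N - \frac{2}{N}\right)}{3 + s}$ ($n{\left(N,s \right)} = 5 \frac{N - \frac{2}{N}}{s - -3} = 5 \frac{N - \frac{2}{N}}{s + \left(-3 + 6 + 2 N - 2 N\right)} = 5 \frac{N - \frac{2}{N}}{s + 3} = 5 \frac{N - \frac{2}{N}}{3 + s} = \frac{5 \left(N - \frac{2}{N}\right)}{3 + s}$)
$n^{2}{\left(-29,32 \right)} = \left(\frac{5 \left(-2 + \left(-29\right)^{2}\right)}{\left(-29\right) \left(3 + 32\right)}\right)^{2} = \left(5 \left(- \frac{1}{29}\right) \frac{1}{35} \left(-2 + 841\right)\right)^{2} = \left(5 \left(- \frac{1}{29}\right) \frac{1}{35} \cdot 839\right)^{2} = \left(- \frac{839}{203}\right)^{2} = \frac{703921}{41209}$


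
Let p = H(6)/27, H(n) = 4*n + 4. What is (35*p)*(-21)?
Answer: -6860/9 ≈ -762.22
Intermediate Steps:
H(n) = 4 + 4*n
p = 28/27 (p = (4 + 4*6)/27 = (4 + 24)*(1/27) = 28*(1/27) = 28/27 ≈ 1.0370)
(35*p)*(-21) = (35*(28/27))*(-21) = (980/27)*(-21) = -6860/9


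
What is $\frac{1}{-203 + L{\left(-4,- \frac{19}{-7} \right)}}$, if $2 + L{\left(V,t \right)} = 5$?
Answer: $- \frac{1}{200} \approx -0.005$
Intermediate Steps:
$L{\left(V,t \right)} = 3$ ($L{\left(V,t \right)} = -2 + 5 = 3$)
$\frac{1}{-203 + L{\left(-4,- \frac{19}{-7} \right)}} = \frac{1}{-203 + 3} = \frac{1}{-200} = - \frac{1}{200}$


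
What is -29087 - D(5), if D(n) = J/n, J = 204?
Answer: -145639/5 ≈ -29128.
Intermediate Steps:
D(n) = 204/n
-29087 - D(5) = -29087 - 204/5 = -145639/5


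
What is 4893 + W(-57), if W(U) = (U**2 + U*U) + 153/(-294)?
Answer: 1116267/98 ≈ 11390.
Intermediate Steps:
W(U) = -51/98 + 2*U**2 (W(U) = (U**2 + U**2) + 153*(-1/294) = 2*U**2 - 51/98 = -51/98 + 2*U**2)
4893 + W(-57) = 4893 + (-51/98 + 2*(-57)**2) = 4893 + (-51/98 + 2*3249) = 4893 + (-51/98 + 6498) = 4893 + 636753/98 = 1116267/98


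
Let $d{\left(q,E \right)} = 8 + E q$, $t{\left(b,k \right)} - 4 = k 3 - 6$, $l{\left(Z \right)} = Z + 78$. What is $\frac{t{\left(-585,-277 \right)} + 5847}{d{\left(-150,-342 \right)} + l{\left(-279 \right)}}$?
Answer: $\frac{5014}{51107} \approx 0.098108$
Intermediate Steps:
$l{\left(Z \right)} = 78 + Z$
$t{\left(b,k \right)} = -2 + 3 k$ ($t{\left(b,k \right)} = 4 + \left(k 3 - 6\right) = 4 + \left(3 k - 6\right) = 4 + \left(-6 + 3 k\right) = -2 + 3 k$)
$\frac{t{\left(-585,-277 \right)} + 5847}{d{\left(-150,-342 \right)} + l{\left(-279 \right)}} = \frac{\left(-2 + 3 \left(-277\right)\right) + 5847}{\left(8 - -51300\right) + \left(78 - 279\right)} = \frac{\left(-2 - 831\right) + 5847}{\left(8 + 51300\right) - 201} = \frac{-833 + 5847}{51308 - 201} = \frac{5014}{51107}$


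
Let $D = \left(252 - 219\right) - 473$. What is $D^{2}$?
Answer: $193600$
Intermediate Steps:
$D = -440$ ($D = \left(252 - 219\right) - 473 = 33 - 473 = -440$)
$D^{2} = \left(-440\right)^{2} = 193600$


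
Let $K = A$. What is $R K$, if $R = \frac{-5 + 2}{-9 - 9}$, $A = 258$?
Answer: $43$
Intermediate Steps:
$K = 258$
$R = \frac{1}{6}$ ($R = - \frac{3}{-18} = \left(-3\right) \left(- \frac{1}{18}\right) = \frac{1}{6} \approx 0.16667$)
$R K = \frac{1}{6} \cdot 258 = 43$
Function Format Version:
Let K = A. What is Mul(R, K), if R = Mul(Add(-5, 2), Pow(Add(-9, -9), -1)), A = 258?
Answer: 43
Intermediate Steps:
K = 258
R = Rational(1, 6) (R = Mul(-3, Pow(-18, -1)) = Mul(-3, Rational(-1, 18)) = Rational(1, 6) ≈ 0.16667)
Mul(R, K) = Mul(Rational(1, 6), 258) = 43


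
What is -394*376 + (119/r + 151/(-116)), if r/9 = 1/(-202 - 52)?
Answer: -158169911/1044 ≈ -1.5150e+5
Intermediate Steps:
r = -9/254 (r = 9/(-202 - 52) = 9/(-254) = 9*(-1/254) = -9/254 ≈ -0.035433)
-394*376 + (119/r + 151/(-116)) = -394*376 + (119/(-9/254) + 151/(-116)) = -148144 + (119*(-254/9) + 151*(-1/116)) = -148144 + (-30226/9 - 151/116) = -148144 - 3507575/1044 = -158169911/1044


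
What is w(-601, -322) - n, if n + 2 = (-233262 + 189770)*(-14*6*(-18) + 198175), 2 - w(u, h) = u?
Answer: 8684787609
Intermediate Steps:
w(u, h) = 2 - u
n = -8684787006 (n = -2 + (-233262 + 189770)*(-14*6*(-18) + 198175) = -2 - 43492*(-84*(-18) + 198175) = -2 - 43492*(1512 + 198175) = -2 - 43492*199687 = -2 - 8684787004 = -8684787006)
w(-601, -322) - n = (2 - 1*(-601)) - 1*(-8684787006) = (2 + 601) + 8684787006 = 603 + 8684787006 = 8684787609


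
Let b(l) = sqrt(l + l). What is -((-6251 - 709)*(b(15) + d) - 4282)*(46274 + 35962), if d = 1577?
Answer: 902967891672 + 572362560*sqrt(30) ≈ 9.0610e+11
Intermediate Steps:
b(l) = sqrt(2)*sqrt(l) (b(l) = sqrt(2*l) = sqrt(2)*sqrt(l))
-((-6251 - 709)*(b(15) + d) - 4282)*(46274 + 35962) = -((-6251 - 709)*(sqrt(2)*sqrt(15) + 1577) - 4282)*(46274 + 35962) = -(-6960*(sqrt(30) + 1577) - 4282)*82236 = -(-6960*(1577 + sqrt(30)) - 4282)*82236 = -((-10975920 - 6960*sqrt(30)) - 4282)*82236 = -(-10980202 - 6960*sqrt(30))*82236 = -(-902967891672 - 572362560*sqrt(30)) = 902967891672 + 572362560*sqrt(30)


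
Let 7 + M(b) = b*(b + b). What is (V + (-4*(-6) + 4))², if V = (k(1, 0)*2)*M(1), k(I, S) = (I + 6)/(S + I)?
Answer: 1764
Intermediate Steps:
M(b) = -7 + 2*b² (M(b) = -7 + b*(b + b) = -7 + b*(2*b) = -7 + 2*b²)
k(I, S) = (6 + I)/(I + S)
V = -70 (V = (((6 + 1)/(1 + 0))*2)*(-7 + 2*1²) = ((7/1)*2)*(-7 + 2*1) = ((1*7)*2)*(-7 + 2) = (7*2)*(-5) = 14*(-5) = -70)
(V + (-4*(-6) + 4))² = (-70 + (-4*(-6) + 4))² = (-70 + (24 + 4))² = (-70 + 28)² = (-42)² = 1764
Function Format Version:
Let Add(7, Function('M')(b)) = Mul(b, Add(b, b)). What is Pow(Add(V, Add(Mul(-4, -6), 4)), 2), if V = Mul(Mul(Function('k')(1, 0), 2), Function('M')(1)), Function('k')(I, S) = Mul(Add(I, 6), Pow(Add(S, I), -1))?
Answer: 1764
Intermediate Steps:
Function('M')(b) = Add(-7, Mul(2, Pow(b, 2))) (Function('M')(b) = Add(-7, Mul(b, Add(b, b))) = Add(-7, Mul(b, Mul(2, b))) = Add(-7, Mul(2, Pow(b, 2))))
Function('k')(I, S) = Mul(Pow(Add(I, S), -1), Add(6, I)) (Function('k')(I, S) = Mul(Add(6, I), Pow(Add(I, S), -1)) = Mul(Pow(Add(I, S), -1), Add(6, I)))
V = -70 (V = Mul(Mul(Mul(Pow(Add(1, 0), -1), Add(6, 1)), 2), Add(-7, Mul(2, Pow(1, 2)))) = Mul(Mul(Mul(Pow(1, -1), 7), 2), Add(-7, Mul(2, 1))) = Mul(Mul(Mul(1, 7), 2), Add(-7, 2)) = Mul(Mul(7, 2), -5) = Mul(14, -5) = -70)
Pow(Add(V, Add(Mul(-4, -6), 4)), 2) = Pow(Add(-70, Add(Mul(-4, -6), 4)), 2) = Pow(Add(-70, Add(24, 4)), 2) = Pow(Add(-70, 28), 2) = Pow(-42, 2) = 1764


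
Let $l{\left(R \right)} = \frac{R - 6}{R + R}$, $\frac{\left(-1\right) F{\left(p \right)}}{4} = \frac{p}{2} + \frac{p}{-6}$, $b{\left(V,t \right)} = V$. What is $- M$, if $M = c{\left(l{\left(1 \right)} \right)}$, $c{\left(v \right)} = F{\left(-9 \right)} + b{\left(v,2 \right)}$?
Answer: $- \frac{19}{2} \approx -9.5$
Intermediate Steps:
$F{\left(p \right)} = - \frac{4 p}{3}$ ($F{\left(p \right)} = - 4 \left(\frac{p}{2} + \frac{p}{-6}\right) = - 4 \left(p \frac{1}{2} + p \left(- \frac{1}{6}\right)\right) = - 4 \left(\frac{p}{2} - \frac{p}{6}\right) = - 4 \frac{p}{3} = - \frac{4 p}{3}$)
$l{\left(R \right)} = \frac{-6 + R}{2 R}$
$c{\left(v \right)} = 12 + v$ ($c{\left(v \right)} = \left(- \frac{4}{3}\right) \left(-9\right) + v = 12 + v$)
$M = \frac{19}{2}$ ($M = 12 + \frac{-6 + 1}{2 \cdot 1} = 12 + \frac{1}{2} \cdot 1 \left(-5\right) = 12 - \frac{5}{2} = \frac{19}{2} \approx 9.5$)
$- M = \left(-1\right) \frac{19}{2} = - \frac{19}{2}$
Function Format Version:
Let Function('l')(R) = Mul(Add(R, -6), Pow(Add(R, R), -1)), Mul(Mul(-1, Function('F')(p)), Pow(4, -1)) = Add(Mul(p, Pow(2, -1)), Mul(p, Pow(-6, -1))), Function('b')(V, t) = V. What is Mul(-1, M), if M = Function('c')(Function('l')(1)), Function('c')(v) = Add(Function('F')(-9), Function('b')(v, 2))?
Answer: Rational(-19, 2) ≈ -9.5000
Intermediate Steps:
Function('F')(p) = Mul(Rational(-4, 3), p) (Function('F')(p) = Mul(-4, Add(Mul(p, Pow(2, -1)), Mul(p, Pow(-6, -1)))) = Mul(-4, Add(Mul(p, Rational(1, 2)), Mul(p, Rational(-1, 6)))) = Mul(-4, Add(Mul(Rational(1, 2), p), Mul(Rational(-1, 6), p))) = Mul(-4, Mul(Rational(1, 3), p)) = Mul(Rational(-4, 3), p))
Function('l')(R) = Mul(Rational(1, 2), Pow(R, -1), Add(-6, R)) (Function('l')(R) = Mul(Add(-6, R), Pow(Mul(2, R), -1)) = Mul(Add(-6, R), Mul(Rational(1, 2), Pow(R, -1))) = Mul(Rational(1, 2), Pow(R, -1), Add(-6, R)))
Function('c')(v) = Add(12, v) (Function('c')(v) = Add(Mul(Rational(-4, 3), -9), v) = Add(12, v))
M = Rational(19, 2) (M = Add(12, Mul(Rational(1, 2), Pow(1, -1), Add(-6, 1))) = Add(12, Mul(Rational(1, 2), 1, -5)) = Add(12, Rational(-5, 2)) = Rational(19, 2) ≈ 9.5000)
Mul(-1, M) = Mul(-1, Rational(19, 2)) = Rational(-19, 2)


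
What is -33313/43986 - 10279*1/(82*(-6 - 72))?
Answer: 39843691/46889076 ≈ 0.84974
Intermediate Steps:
-33313/43986 - 10279*1/(82*(-6 - 72)) = -33313*1/43986 - 10279/(82*(-78)) = -33313/43986 - 10279/(-6396) = -33313/43986 - 10279*(-1/6396) = -33313/43986 + 10279/6396 = 39843691/46889076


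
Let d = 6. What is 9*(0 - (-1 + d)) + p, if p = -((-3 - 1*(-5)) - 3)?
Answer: -44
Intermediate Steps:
p = 1 (p = -((-3 + 5) - 3) = -(2 - 3) = -1*(-1) = 1)
9*(0 - (-1 + d)) + p = 9*(0 - (-1 + 6)) + 1 = 9*(0 - 1*5) + 1 = 9*(0 - 5) + 1 = 9*(-5) + 1 = -45 + 1 = -44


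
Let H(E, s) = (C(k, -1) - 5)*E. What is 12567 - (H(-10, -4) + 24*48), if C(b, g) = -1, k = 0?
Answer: 11355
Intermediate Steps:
H(E, s) = -6*E (H(E, s) = (-1 - 5)*E = -6*E)
12567 - (H(-10, -4) + 24*48) = 12567 - (-6*(-10) + 24*48) = 12567 - (60 + 1152) = 12567 - 1*1212 = 12567 - 1212 = 11355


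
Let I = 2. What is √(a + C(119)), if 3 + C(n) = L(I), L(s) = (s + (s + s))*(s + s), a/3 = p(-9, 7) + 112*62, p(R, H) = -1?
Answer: 5*√834 ≈ 144.40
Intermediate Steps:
a = 20829 (a = 3*(-1 + 112*62) = 3*(-1 + 6944) = 3*6943 = 20829)
L(s) = 6*s² (L(s) = (s + 2*s)*(2*s) = (3*s)*(2*s) = 6*s²)
C(n) = 21 (C(n) = -3 + 6*2² = -3 + 6*4 = -3 + 24 = 21)
√(a + C(119)) = √(20829 + 21) = √20850 = 5*√834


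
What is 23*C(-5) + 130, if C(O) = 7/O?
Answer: 489/5 ≈ 97.800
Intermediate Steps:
23*C(-5) + 130 = 23*(7/(-5)) + 130 = 23*(7*(-⅕)) + 130 = 23*(-7/5) + 130 = -161/5 + 130 = 489/5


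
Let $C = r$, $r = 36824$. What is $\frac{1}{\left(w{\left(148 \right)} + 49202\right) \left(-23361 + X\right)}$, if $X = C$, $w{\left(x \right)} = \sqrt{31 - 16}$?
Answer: $\frac{49202}{32591725690307} - \frac{\sqrt{15}}{32591725690307} \approx 1.5095 \cdot 10^{-9}$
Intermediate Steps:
$w{\left(x \right)} = \sqrt{15}$
$C = 36824$
$X = 36824$
$\frac{1}{\left(w{\left(148 \right)} + 49202\right) \left(-23361 + X\right)} = \frac{1}{\left(\sqrt{15} + 49202\right) \left(-23361 + 36824\right)} = \frac{1}{\left(49202 + \sqrt{15}\right) 13463} = \frac{1}{662406526 + 13463 \sqrt{15}}$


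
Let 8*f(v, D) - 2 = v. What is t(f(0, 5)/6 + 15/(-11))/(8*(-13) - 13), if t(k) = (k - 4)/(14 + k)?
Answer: 1405/391599 ≈ 0.0035879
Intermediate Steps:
f(v, D) = 1/4 + v/8
t(k) = (-4 + k)/(14 + k)
t(f(0, 5)/6 + 15/(-11))/(8*(-13) - 13) = ((-4 + ((1/4 + (1/8)*0)/6 + 15/(-11)))/(14 + ((1/4 + (1/8)*0)/6 + 15/(-11))))/(8*(-13) - 13) = ((-4 + ((1/4 + 0)*(1/6) + 15*(-1/11)))/(14 + ((1/4 + 0)*(1/6) + 15*(-1/11))))/(-104 - 13) = ((-4 + ((1/4)*(1/6) - 15/11))/(14 + ((1/4)*(1/6) - 15/11)))/(-117) = ((-4 + (1/24 - 15/11))/(14 + (1/24 - 15/11)))*(-1/117) = ((-4 - 349/264)/(14 - 349/264))*(-1/117) = (-1405/264/(3347/264))*(-1/117) = ((264/3347)*(-1405/264))*(-1/117) = -1405/3347*(-1/117) = 1405/391599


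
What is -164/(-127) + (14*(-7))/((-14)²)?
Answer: 201/254 ≈ 0.79134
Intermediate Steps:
-164/(-127) + (14*(-7))/((-14)²) = -164*(-1/127) - 98/196 = 164/127 - 98*1/196 = 164/127 - ½ = 201/254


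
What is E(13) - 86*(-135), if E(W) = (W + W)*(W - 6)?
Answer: 11792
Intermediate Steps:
E(W) = 2*W*(-6 + W) (E(W) = (2*W)*(-6 + W) = 2*W*(-6 + W))
E(13) - 86*(-135) = 2*13*(-6 + 13) - 86*(-135) = 2*13*7 + 11610 = 182 + 11610 = 11792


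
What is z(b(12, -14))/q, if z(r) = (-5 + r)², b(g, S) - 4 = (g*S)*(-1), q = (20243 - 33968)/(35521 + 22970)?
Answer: -181250611/1525 ≈ -1.1885e+5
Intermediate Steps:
q = -1525/6499 (q = -13725/58491 = -13725*1/58491 = -1525/6499 ≈ -0.23465)
b(g, S) = 4 - S*g (b(g, S) = 4 + (g*S)*(-1) = 4 + (S*g)*(-1) = 4 - S*g)
z(b(12, -14))/q = (-5 + (4 - 1*(-14)*12))²/(-1525/6499) = (-5 + (4 + 168))²*(-6499/1525) = (-5 + 172)²*(-6499/1525) = 167²*(-6499/1525) = 27889*(-6499/1525) = -181250611/1525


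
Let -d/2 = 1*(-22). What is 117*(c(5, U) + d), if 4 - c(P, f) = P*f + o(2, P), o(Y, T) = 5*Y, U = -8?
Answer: 9126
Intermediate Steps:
d = 44 (d = -2*(-22) = 44)
c(P, f) = -6 - P*f (c(P, f) = 4 - (P*f + 5*2) = 4 - (P*f + 10) = 4 - (10 + P*f) = 4 + (-10 - P*f) = -6 - P*f)
117*(c(5, U) + d) = 117*((-6 - 1*5*(-8)) + 44) = 117*((-6 + 40) + 44) = 117*(34 + 44) = 117*78 = 9126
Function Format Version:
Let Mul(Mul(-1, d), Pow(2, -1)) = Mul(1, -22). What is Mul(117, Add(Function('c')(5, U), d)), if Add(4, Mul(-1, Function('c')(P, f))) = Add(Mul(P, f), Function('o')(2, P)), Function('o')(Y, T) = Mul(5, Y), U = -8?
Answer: 9126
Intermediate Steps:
d = 44 (d = Mul(-2, Mul(1, -22)) = Mul(-2, -22) = 44)
Function('c')(P, f) = Add(-6, Mul(-1, P, f)) (Function('c')(P, f) = Add(4, Mul(-1, Add(Mul(P, f), Mul(5, 2)))) = Add(4, Mul(-1, Add(Mul(P, f), 10))) = Add(4, Mul(-1, Add(10, Mul(P, f)))) = Add(4, Add(-10, Mul(-1, P, f))) = Add(-6, Mul(-1, P, f)))
Mul(117, Add(Function('c')(5, U), d)) = Mul(117, Add(Add(-6, Mul(-1, 5, -8)), 44)) = Mul(117, Add(Add(-6, 40), 44)) = Mul(117, Add(34, 44)) = Mul(117, 78) = 9126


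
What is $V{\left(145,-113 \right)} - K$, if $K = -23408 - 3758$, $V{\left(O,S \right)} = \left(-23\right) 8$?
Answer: $26982$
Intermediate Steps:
$V{\left(O,S \right)} = -184$
$K = -27166$
$V{\left(145,-113 \right)} - K = -184 - -27166 = -184 + 27166 = 26982$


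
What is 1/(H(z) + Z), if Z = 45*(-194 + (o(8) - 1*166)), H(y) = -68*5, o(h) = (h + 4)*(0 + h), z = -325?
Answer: -1/12220 ≈ -8.1833e-5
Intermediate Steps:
o(h) = h*(4 + h) (o(h) = (4 + h)*h = h*(4 + h))
H(y) = -340
Z = -11880 (Z = 45*(-194 + (8*(4 + 8) - 1*166)) = 45*(-194 + (8*12 - 166)) = 45*(-194 + (96 - 166)) = 45*(-194 - 70) = 45*(-264) = -11880)
1/(H(z) + Z) = 1/(-340 - 11880) = 1/(-12220) = -1/12220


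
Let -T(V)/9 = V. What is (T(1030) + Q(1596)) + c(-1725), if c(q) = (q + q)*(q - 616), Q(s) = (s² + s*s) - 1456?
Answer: 13160156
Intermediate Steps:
T(V) = -9*V
Q(s) = -1456 + 2*s² (Q(s) = (s² + s²) - 1456 = 2*s² - 1456 = -1456 + 2*s²)
c(q) = 2*q*(-616 + q) (c(q) = (2*q)*(-616 + q) = 2*q*(-616 + q))
(T(1030) + Q(1596)) + c(-1725) = (-9*1030 + (-1456 + 2*1596²)) + 2*(-1725)*(-616 - 1725) = (-9270 + (-1456 + 2*2547216)) + 2*(-1725)*(-2341) = (-9270 + (-1456 + 5094432)) + 8076450 = (-9270 + 5092976) + 8076450 = 5083706 + 8076450 = 13160156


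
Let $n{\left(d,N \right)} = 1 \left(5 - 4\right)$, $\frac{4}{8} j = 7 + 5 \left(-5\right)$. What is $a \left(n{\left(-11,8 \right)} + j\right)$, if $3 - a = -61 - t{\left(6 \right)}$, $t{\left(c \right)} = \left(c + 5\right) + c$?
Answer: $-2835$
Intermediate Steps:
$t{\left(c \right)} = 5 + 2 c$ ($t{\left(c \right)} = \left(5 + c\right) + c = 5 + 2 c$)
$j = -36$ ($j = 2 \left(7 + 5 \left(-5\right)\right) = 2 \left(7 - 25\right) = 2 \left(-18\right) = -36$)
$n{\left(d,N \right)} = 1$ ($n{\left(d,N \right)} = 1 \cdot 1 = 1$)
$a = 81$ ($a = 3 - \left(-61 - \left(5 + 2 \cdot 6\right)\right) = 3 - \left(-61 - \left(5 + 12\right)\right) = 3 - \left(-61 - 17\right) = 3 - -78 = 3 + 78 = 81$)
$a \left(n{\left(-11,8 \right)} + j\right) = 81 \left(1 - 36\right) = 81 \left(-35\right) = -2835$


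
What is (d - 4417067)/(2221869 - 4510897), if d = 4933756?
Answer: -516689/2289028 ≈ -0.22572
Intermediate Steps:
(d - 4417067)/(2221869 - 4510897) = (4933756 - 4417067)/(2221869 - 4510897) = 516689/(-2289028) = 516689*(-1/2289028) = -516689/2289028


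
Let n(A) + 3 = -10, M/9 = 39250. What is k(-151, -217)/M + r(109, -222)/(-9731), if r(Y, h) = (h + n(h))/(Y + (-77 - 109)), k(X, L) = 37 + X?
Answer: -28072078/44114272125 ≈ -0.00063635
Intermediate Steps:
M = 353250 (M = 9*39250 = 353250)
n(A) = -13 (n(A) = -3 - 10 = -13)
r(Y, h) = (-13 + h)/(-186 + Y) (r(Y, h) = (h - 13)/(Y + (-77 - 109)) = (-13 + h)/(Y - 186) = (-13 + h)/(-186 + Y))
k(-151, -217)/M + r(109, -222)/(-9731) = (37 - 151)/353250 + ((-13 - 222)/(-186 + 109))/(-9731) = -114*1/353250 + (-235/(-77))*(-1/9731) = -19/58875 - 1/77*(-235)*(-1/9731) = -19/58875 + (235/77)*(-1/9731) = -19/58875 - 235/749287 = -28072078/44114272125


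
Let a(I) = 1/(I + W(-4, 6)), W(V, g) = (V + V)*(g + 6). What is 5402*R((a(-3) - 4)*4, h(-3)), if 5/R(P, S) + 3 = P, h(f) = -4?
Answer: -534798/377 ≈ -1418.6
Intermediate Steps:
W(V, g) = 2*V*(6 + g) (W(V, g) = (2*V)*(6 + g) = 2*V*(6 + g))
a(I) = 1/(-96 + I) (a(I) = 1/(I + 2*(-4)*(6 + 6)) = 1/(I + 2*(-4)*12) = 1/(I - 96) = 1/(-96 + I))
R(P, S) = 5/(-3 + P)
5402*R((a(-3) - 4)*4, h(-3)) = 5402*(5/(-3 + (1/(-96 - 3) - 4)*4)) = 5402*(5/(-3 + (1/(-99) - 4)*4)) = 5402*(5/(-3 + (-1/99 - 4)*4)) = 5402*(5/(-3 - 397/99*4)) = 5402*(5/(-3 - 1588/99)) = 5402*(5/(-1885/99)) = 5402*(5*(-99/1885)) = 5402*(-99/377) = -534798/377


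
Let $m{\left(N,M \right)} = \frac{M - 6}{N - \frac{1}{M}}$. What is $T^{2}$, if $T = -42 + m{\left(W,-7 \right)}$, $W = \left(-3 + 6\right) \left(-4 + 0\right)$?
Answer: $\frac{11526025}{6889} \approx 1673.1$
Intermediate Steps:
$W = -12$ ($W = 3 \left(-4\right) = -12$)
$m{\left(N,M \right)} = \frac{-6 + M}{N - \frac{1}{M}}$
$T = - \frac{3395}{83}$ ($T = -42 - \frac{7 \left(-6 - 7\right)}{-1 - -84} = -42 - 7 \frac{1}{-1 + 84} \left(-13\right) = -42 - 7 \cdot \frac{1}{83} \left(-13\right) = -42 - \frac{7}{83} \left(-13\right) = -42 + \frac{91}{83} = - \frac{3395}{83} \approx -40.904$)
$T^{2} = \left(- \frac{3395}{83}\right)^{2} = \frac{11526025}{6889}$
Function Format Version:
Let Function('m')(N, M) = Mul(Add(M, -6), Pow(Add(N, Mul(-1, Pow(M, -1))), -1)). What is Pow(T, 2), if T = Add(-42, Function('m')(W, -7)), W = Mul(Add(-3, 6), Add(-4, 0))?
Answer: Rational(11526025, 6889) ≈ 1673.1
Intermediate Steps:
W = -12 (W = Mul(3, -4) = -12)
Function('m')(N, M) = Mul(Pow(Add(N, Mul(-1, Pow(M, -1))), -1), Add(-6, M)) (Function('m')(N, M) = Mul(Add(-6, M), Pow(Add(N, Mul(-1, Pow(M, -1))), -1)) = Mul(Pow(Add(N, Mul(-1, Pow(M, -1))), -1), Add(-6, M)))
T = Rational(-3395, 83) (T = Add(-42, Mul(-7, Pow(Add(-1, Mul(-7, -12)), -1), Add(-6, -7))) = Add(-42, Mul(-7, Pow(Add(-1, 84), -1), -13)) = Add(-42, Mul(-7, Pow(83, -1), -13)) = Add(-42, Mul(-7, Rational(1, 83), -13)) = Add(-42, Rational(91, 83)) = Rational(-3395, 83) ≈ -40.904)
Pow(T, 2) = Pow(Rational(-3395, 83), 2) = Rational(11526025, 6889)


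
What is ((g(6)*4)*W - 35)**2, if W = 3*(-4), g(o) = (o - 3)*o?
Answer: 808201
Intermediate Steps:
g(o) = o*(-3 + o) (g(o) = (-3 + o)*o = o*(-3 + o))
W = -12
((g(6)*4)*W - 35)**2 = (((6*(-3 + 6))*4)*(-12) - 35)**2 = (((6*3)*4)*(-12) - 35)**2 = ((18*4)*(-12) - 35)**2 = (72*(-12) - 35)**2 = (-864 - 35)**2 = (-899)**2 = 808201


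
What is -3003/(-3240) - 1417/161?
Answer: -1369199/173880 ≈ -7.8744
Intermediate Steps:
-3003/(-3240) - 1417/161 = -3003*(-1/3240) - 1417*1/161 = 1001/1080 - 1417/161 = -1369199/173880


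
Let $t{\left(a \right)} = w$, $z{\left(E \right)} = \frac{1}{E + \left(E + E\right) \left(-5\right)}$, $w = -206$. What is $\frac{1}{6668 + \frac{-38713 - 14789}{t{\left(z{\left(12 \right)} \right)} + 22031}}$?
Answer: $\frac{7275}{48491866} \approx 0.00015003$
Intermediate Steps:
$z{\left(E \right)} = - \frac{1}{9 E}$ ($z{\left(E \right)} = \frac{1}{E + 2 E \left(-5\right)} = \frac{1}{E - 10 E} = \frac{1}{\left(-9\right) E} = - \frac{1}{9 E}$)
$t{\left(a \right)} = -206$
$\frac{1}{6668 + \frac{-38713 - 14789}{t{\left(z{\left(12 \right)} \right)} + 22031}} = \frac{1}{6668 + \frac{-38713 - 14789}{-206 + 22031}} = \frac{1}{6668 - \frac{53502}{21825}} = \frac{1}{6668 - \frac{17834}{7275}} = \frac{1}{\frac{48491866}{7275}} = \frac{7275}{48491866}$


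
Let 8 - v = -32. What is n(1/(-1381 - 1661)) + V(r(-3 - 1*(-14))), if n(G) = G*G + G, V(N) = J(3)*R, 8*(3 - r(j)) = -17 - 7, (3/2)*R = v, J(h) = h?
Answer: 740298079/9253764 ≈ 80.000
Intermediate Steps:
v = 40 (v = 8 - 1*(-32) = 8 + 32 = 40)
R = 80/3 (R = (2/3)*40 = 80/3 ≈ 26.667)
r(j) = 6 (r(j) = 3 - (-17 - 7)/8 = 3 - 1/8*(-24) = 3 + 3 = 6)
V(N) = 80 (V(N) = 3*(80/3) = 80)
n(G) = G + G**2 (n(G) = G**2 + G = G + G**2)
n(1/(-1381 - 1661)) + V(r(-3 - 1*(-14))) = (1 + 1/(-1381 - 1661))/(-1381 - 1661) + 80 = (1 + 1/(-3042))/(-3042) + 80 = -(1 - 1/3042)/3042 + 80 = -1/3042*3041/3042 + 80 = -3041/9253764 + 80 = 740298079/9253764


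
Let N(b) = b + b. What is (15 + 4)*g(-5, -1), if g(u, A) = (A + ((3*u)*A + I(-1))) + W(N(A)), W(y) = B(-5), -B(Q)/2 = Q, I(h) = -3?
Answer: 399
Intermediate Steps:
N(b) = 2*b
B(Q) = -2*Q
W(y) = 10 (W(y) = -2*(-5) = 10)
g(u, A) = 7 + A + 3*A*u (g(u, A) = (A + ((3*u)*A - 3)) + 10 = (A + (3*A*u - 3)) + 10 = (A + (-3 + 3*A*u)) + 10 = (-3 + A + 3*A*u) + 10 = 7 + A + 3*A*u)
(15 + 4)*g(-5, -1) = (15 + 4)*(7 - 1 + 3*(-1)*(-5)) = 19*(7 - 1 + 15) = 19*21 = 399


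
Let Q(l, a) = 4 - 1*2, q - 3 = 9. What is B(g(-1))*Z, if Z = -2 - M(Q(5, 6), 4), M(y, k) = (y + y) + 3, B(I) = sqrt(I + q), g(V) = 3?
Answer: -9*sqrt(15) ≈ -34.857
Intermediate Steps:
q = 12 (q = 3 + 9 = 12)
Q(l, a) = 2 (Q(l, a) = 4 - 2 = 2)
B(I) = sqrt(12 + I) (B(I) = sqrt(I + 12) = sqrt(12 + I))
M(y, k) = 3 + 2*y (M(y, k) = 2*y + 3 = 3 + 2*y)
Z = -9 (Z = -2 - (3 + 2*2) = -2 - (3 + 4) = -2 - 1*7 = -2 - 7 = -9)
B(g(-1))*Z = sqrt(12 + 3)*(-9) = sqrt(15)*(-9) = -9*sqrt(15)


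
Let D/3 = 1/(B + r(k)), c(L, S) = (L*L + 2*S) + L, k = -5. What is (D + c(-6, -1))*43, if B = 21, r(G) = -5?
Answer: 19393/16 ≈ 1212.1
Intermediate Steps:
c(L, S) = L + L² + 2*S (c(L, S) = (L² + 2*S) + L = L + L² + 2*S)
D = 3/16 (D = 3/(21 - 5) = 3/16 ≈ 0.18750)
(D + c(-6, -1))*43 = (3/16 + (-6 + (-6)² + 2*(-1)))*43 = (3/16 + (-6 + 36 - 2))*43 = (3/16 + 28)*43 = (451/16)*43 = 19393/16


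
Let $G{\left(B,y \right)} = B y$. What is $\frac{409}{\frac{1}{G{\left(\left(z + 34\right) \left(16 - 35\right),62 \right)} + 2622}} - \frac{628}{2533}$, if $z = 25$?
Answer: $- \frac{69287479988}{2533} \approx -2.7354 \cdot 10^{7}$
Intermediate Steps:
$\frac{409}{\frac{1}{G{\left(\left(z + 34\right) \left(16 - 35\right),62 \right)} + 2622}} - \frac{628}{2533} = \frac{409}{\frac{1}{\left(25 + 34\right) \left(16 - 35\right) 62 + 2622}} - \frac{628}{2533} = \frac{409}{\frac{1}{59 \left(-19\right) 62 + 2622}} - \frac{628}{2533} = \frac{409}{\frac{1}{\left(-1121\right) 62 + 2622}} - \frac{628}{2533} = \frac{409}{\frac{1}{-69502 + 2622}} - \frac{628}{2533} = \frac{409}{\frac{1}{-66880}} - \frac{628}{2533} = \frac{409}{- \frac{1}{66880}} - \frac{628}{2533} = 409 \left(-66880\right) - \frac{628}{2533} = -27353920 - \frac{628}{2533} = - \frac{69287479988}{2533}$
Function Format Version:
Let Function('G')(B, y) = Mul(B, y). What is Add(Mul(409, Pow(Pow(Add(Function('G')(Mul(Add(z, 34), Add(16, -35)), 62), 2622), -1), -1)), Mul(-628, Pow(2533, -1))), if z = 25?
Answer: Rational(-69287479988, 2533) ≈ -2.7354e+7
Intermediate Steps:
Add(Mul(409, Pow(Pow(Add(Function('G')(Mul(Add(z, 34), Add(16, -35)), 62), 2622), -1), -1)), Mul(-628, Pow(2533, -1))) = Add(Mul(409, Pow(Pow(Add(Mul(Mul(Add(25, 34), Add(16, -35)), 62), 2622), -1), -1)), Mul(-628, Pow(2533, -1))) = Add(Mul(409, Pow(Pow(Add(Mul(Mul(59, -19), 62), 2622), -1), -1)), Mul(-628, Rational(1, 2533))) = Add(Mul(409, Pow(Pow(Add(Mul(-1121, 62), 2622), -1), -1)), Rational(-628, 2533)) = Add(Mul(409, Pow(Pow(Add(-69502, 2622), -1), -1)), Rational(-628, 2533)) = Add(Mul(409, Pow(Pow(-66880, -1), -1)), Rational(-628, 2533)) = Add(Mul(409, Pow(Rational(-1, 66880), -1)), Rational(-628, 2533)) = Add(Mul(409, -66880), Rational(-628, 2533)) = Add(-27353920, Rational(-628, 2533)) = Rational(-69287479988, 2533)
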